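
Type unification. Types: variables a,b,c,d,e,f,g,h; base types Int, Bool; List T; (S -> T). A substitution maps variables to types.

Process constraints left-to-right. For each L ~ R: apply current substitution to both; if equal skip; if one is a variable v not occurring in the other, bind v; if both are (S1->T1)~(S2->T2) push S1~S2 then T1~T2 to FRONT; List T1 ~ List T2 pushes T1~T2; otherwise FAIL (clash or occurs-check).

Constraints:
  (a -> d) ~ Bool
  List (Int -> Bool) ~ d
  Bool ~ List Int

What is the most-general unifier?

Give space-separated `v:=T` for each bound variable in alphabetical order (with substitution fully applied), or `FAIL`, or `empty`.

step 1: unify (a -> d) ~ Bool  [subst: {-} | 2 pending]
  clash: (a -> d) vs Bool

Answer: FAIL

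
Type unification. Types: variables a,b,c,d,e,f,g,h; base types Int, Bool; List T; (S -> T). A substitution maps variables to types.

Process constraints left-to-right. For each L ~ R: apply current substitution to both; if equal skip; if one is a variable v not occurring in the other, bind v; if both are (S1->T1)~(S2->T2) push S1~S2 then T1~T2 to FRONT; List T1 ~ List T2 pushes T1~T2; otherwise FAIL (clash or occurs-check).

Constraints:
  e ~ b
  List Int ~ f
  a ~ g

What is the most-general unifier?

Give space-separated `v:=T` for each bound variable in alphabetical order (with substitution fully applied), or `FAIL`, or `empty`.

step 1: unify e ~ b  [subst: {-} | 2 pending]
  bind e := b
step 2: unify List Int ~ f  [subst: {e:=b} | 1 pending]
  bind f := List Int
step 3: unify a ~ g  [subst: {e:=b, f:=List Int} | 0 pending]
  bind a := g

Answer: a:=g e:=b f:=List Int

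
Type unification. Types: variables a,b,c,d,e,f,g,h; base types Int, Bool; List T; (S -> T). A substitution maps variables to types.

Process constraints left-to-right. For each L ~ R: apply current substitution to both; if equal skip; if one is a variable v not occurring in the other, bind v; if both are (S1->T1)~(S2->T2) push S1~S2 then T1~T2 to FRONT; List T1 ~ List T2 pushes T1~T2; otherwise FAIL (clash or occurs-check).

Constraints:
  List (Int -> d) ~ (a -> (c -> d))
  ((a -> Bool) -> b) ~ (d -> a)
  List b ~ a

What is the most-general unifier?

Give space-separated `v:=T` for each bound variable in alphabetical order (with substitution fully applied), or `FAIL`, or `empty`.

Answer: FAIL

Derivation:
step 1: unify List (Int -> d) ~ (a -> (c -> d))  [subst: {-} | 2 pending]
  clash: List (Int -> d) vs (a -> (c -> d))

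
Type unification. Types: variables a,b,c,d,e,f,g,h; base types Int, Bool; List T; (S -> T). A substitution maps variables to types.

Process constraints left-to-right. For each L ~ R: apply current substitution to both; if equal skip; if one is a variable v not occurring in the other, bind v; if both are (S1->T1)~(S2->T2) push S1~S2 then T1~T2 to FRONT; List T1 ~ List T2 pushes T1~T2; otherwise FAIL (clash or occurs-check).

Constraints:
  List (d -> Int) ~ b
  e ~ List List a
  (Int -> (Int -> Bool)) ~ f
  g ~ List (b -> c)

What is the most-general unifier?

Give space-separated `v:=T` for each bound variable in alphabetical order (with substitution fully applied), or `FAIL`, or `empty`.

step 1: unify List (d -> Int) ~ b  [subst: {-} | 3 pending]
  bind b := List (d -> Int)
step 2: unify e ~ List List a  [subst: {b:=List (d -> Int)} | 2 pending]
  bind e := List List a
step 3: unify (Int -> (Int -> Bool)) ~ f  [subst: {b:=List (d -> Int), e:=List List a} | 1 pending]
  bind f := (Int -> (Int -> Bool))
step 4: unify g ~ List (List (d -> Int) -> c)  [subst: {b:=List (d -> Int), e:=List List a, f:=(Int -> (Int -> Bool))} | 0 pending]
  bind g := List (List (d -> Int) -> c)

Answer: b:=List (d -> Int) e:=List List a f:=(Int -> (Int -> Bool)) g:=List (List (d -> Int) -> c)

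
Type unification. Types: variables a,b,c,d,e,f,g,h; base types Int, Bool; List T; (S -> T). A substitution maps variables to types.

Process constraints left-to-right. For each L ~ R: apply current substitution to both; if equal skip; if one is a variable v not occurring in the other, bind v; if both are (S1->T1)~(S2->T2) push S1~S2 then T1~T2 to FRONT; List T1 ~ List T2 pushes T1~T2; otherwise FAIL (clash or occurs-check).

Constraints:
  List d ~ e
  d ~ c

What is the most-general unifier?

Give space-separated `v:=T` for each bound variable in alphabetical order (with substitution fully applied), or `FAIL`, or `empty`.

step 1: unify List d ~ e  [subst: {-} | 1 pending]
  bind e := List d
step 2: unify d ~ c  [subst: {e:=List d} | 0 pending]
  bind d := c

Answer: d:=c e:=List c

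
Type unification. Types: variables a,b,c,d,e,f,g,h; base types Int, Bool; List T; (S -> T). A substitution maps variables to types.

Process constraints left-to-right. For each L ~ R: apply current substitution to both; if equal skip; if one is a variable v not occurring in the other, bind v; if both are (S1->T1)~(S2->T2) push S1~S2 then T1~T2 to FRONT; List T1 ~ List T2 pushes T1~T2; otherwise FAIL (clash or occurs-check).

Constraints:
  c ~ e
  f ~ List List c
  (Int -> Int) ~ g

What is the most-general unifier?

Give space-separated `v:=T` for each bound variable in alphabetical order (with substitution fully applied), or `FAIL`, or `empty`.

Answer: c:=e f:=List List e g:=(Int -> Int)

Derivation:
step 1: unify c ~ e  [subst: {-} | 2 pending]
  bind c := e
step 2: unify f ~ List List e  [subst: {c:=e} | 1 pending]
  bind f := List List e
step 3: unify (Int -> Int) ~ g  [subst: {c:=e, f:=List List e} | 0 pending]
  bind g := (Int -> Int)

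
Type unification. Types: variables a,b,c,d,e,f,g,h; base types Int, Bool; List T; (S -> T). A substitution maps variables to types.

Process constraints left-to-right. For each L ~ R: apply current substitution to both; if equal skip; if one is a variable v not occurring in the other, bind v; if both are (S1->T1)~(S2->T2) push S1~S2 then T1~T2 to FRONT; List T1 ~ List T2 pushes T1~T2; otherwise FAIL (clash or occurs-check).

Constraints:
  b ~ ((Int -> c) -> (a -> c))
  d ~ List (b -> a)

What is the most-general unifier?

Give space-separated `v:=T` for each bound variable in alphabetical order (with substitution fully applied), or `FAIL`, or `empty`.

Answer: b:=((Int -> c) -> (a -> c)) d:=List (((Int -> c) -> (a -> c)) -> a)

Derivation:
step 1: unify b ~ ((Int -> c) -> (a -> c))  [subst: {-} | 1 pending]
  bind b := ((Int -> c) -> (a -> c))
step 2: unify d ~ List (((Int -> c) -> (a -> c)) -> a)  [subst: {b:=((Int -> c) -> (a -> c))} | 0 pending]
  bind d := List (((Int -> c) -> (a -> c)) -> a)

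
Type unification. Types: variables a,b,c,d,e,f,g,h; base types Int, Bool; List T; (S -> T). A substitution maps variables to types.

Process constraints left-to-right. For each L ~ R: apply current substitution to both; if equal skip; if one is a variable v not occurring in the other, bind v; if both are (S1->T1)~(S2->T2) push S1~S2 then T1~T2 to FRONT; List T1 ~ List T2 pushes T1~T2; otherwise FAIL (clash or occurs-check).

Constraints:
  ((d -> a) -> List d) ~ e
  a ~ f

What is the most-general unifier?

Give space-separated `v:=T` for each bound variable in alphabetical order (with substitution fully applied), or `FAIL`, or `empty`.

Answer: a:=f e:=((d -> f) -> List d)

Derivation:
step 1: unify ((d -> a) -> List d) ~ e  [subst: {-} | 1 pending]
  bind e := ((d -> a) -> List d)
step 2: unify a ~ f  [subst: {e:=((d -> a) -> List d)} | 0 pending]
  bind a := f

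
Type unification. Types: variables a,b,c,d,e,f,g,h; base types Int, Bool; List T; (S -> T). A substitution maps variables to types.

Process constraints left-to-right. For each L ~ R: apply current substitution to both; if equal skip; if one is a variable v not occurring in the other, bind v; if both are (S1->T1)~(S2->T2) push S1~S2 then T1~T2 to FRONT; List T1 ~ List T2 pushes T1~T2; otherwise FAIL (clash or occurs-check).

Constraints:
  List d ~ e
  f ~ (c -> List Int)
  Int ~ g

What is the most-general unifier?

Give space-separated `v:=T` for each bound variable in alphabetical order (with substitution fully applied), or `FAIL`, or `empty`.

Answer: e:=List d f:=(c -> List Int) g:=Int

Derivation:
step 1: unify List d ~ e  [subst: {-} | 2 pending]
  bind e := List d
step 2: unify f ~ (c -> List Int)  [subst: {e:=List d} | 1 pending]
  bind f := (c -> List Int)
step 3: unify Int ~ g  [subst: {e:=List d, f:=(c -> List Int)} | 0 pending]
  bind g := Int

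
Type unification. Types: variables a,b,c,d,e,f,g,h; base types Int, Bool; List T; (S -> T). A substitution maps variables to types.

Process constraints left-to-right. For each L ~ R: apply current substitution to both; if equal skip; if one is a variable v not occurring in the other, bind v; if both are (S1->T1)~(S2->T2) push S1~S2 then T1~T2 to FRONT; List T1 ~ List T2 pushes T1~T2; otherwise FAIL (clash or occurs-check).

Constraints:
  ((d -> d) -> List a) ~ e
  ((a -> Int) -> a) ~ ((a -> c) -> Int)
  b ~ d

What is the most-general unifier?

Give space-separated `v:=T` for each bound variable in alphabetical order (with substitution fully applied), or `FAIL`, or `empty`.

step 1: unify ((d -> d) -> List a) ~ e  [subst: {-} | 2 pending]
  bind e := ((d -> d) -> List a)
step 2: unify ((a -> Int) -> a) ~ ((a -> c) -> Int)  [subst: {e:=((d -> d) -> List a)} | 1 pending]
  -> decompose arrow: push (a -> Int)~(a -> c), a~Int
step 3: unify (a -> Int) ~ (a -> c)  [subst: {e:=((d -> d) -> List a)} | 2 pending]
  -> decompose arrow: push a~a, Int~c
step 4: unify a ~ a  [subst: {e:=((d -> d) -> List a)} | 3 pending]
  -> identical, skip
step 5: unify Int ~ c  [subst: {e:=((d -> d) -> List a)} | 2 pending]
  bind c := Int
step 6: unify a ~ Int  [subst: {e:=((d -> d) -> List a), c:=Int} | 1 pending]
  bind a := Int
step 7: unify b ~ d  [subst: {e:=((d -> d) -> List a), c:=Int, a:=Int} | 0 pending]
  bind b := d

Answer: a:=Int b:=d c:=Int e:=((d -> d) -> List Int)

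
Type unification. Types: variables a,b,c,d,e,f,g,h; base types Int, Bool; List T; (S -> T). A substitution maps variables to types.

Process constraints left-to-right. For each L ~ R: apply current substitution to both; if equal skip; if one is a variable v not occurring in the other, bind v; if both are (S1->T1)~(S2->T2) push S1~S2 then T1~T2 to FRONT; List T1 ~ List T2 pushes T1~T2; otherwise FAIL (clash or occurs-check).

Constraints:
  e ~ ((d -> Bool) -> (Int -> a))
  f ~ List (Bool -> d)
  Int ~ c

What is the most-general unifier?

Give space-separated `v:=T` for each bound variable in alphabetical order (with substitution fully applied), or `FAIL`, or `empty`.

Answer: c:=Int e:=((d -> Bool) -> (Int -> a)) f:=List (Bool -> d)

Derivation:
step 1: unify e ~ ((d -> Bool) -> (Int -> a))  [subst: {-} | 2 pending]
  bind e := ((d -> Bool) -> (Int -> a))
step 2: unify f ~ List (Bool -> d)  [subst: {e:=((d -> Bool) -> (Int -> a))} | 1 pending]
  bind f := List (Bool -> d)
step 3: unify Int ~ c  [subst: {e:=((d -> Bool) -> (Int -> a)), f:=List (Bool -> d)} | 0 pending]
  bind c := Int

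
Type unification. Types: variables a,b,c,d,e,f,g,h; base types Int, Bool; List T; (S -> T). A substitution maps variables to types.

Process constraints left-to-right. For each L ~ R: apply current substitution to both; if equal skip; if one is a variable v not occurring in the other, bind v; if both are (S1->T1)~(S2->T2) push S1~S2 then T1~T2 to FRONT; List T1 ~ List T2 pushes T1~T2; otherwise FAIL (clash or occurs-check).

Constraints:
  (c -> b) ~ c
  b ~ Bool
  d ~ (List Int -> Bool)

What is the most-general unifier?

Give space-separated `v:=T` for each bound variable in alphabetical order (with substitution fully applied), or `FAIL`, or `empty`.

step 1: unify (c -> b) ~ c  [subst: {-} | 2 pending]
  occurs-check fail

Answer: FAIL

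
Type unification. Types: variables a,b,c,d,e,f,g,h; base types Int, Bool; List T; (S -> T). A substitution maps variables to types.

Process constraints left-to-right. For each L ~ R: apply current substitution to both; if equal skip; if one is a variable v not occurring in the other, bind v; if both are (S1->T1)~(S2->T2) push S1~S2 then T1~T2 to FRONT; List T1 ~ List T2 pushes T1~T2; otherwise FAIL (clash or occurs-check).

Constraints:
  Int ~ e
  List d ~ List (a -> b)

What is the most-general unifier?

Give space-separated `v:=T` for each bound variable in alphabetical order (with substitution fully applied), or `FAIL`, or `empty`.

step 1: unify Int ~ e  [subst: {-} | 1 pending]
  bind e := Int
step 2: unify List d ~ List (a -> b)  [subst: {e:=Int} | 0 pending]
  -> decompose List: push d~(a -> b)
step 3: unify d ~ (a -> b)  [subst: {e:=Int} | 0 pending]
  bind d := (a -> b)

Answer: d:=(a -> b) e:=Int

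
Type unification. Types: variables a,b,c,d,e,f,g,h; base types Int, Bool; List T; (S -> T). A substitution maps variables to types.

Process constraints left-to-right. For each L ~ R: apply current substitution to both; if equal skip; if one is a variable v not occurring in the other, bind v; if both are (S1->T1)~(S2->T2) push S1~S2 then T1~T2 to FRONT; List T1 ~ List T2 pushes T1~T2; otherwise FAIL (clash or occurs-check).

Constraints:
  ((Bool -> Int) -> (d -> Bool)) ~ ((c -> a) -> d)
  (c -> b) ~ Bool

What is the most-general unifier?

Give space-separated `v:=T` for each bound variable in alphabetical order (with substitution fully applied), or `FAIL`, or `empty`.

Answer: FAIL

Derivation:
step 1: unify ((Bool -> Int) -> (d -> Bool)) ~ ((c -> a) -> d)  [subst: {-} | 1 pending]
  -> decompose arrow: push (Bool -> Int)~(c -> a), (d -> Bool)~d
step 2: unify (Bool -> Int) ~ (c -> a)  [subst: {-} | 2 pending]
  -> decompose arrow: push Bool~c, Int~a
step 3: unify Bool ~ c  [subst: {-} | 3 pending]
  bind c := Bool
step 4: unify Int ~ a  [subst: {c:=Bool} | 2 pending]
  bind a := Int
step 5: unify (d -> Bool) ~ d  [subst: {c:=Bool, a:=Int} | 1 pending]
  occurs-check fail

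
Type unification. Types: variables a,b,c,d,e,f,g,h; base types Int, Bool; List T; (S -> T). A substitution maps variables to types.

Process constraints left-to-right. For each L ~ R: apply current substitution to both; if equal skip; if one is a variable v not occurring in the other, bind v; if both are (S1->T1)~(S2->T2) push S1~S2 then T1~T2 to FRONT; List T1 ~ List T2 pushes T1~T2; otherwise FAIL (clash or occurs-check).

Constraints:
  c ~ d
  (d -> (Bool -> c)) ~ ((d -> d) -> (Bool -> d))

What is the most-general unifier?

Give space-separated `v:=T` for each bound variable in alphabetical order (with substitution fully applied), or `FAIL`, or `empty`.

step 1: unify c ~ d  [subst: {-} | 1 pending]
  bind c := d
step 2: unify (d -> (Bool -> d)) ~ ((d -> d) -> (Bool -> d))  [subst: {c:=d} | 0 pending]
  -> decompose arrow: push d~(d -> d), (Bool -> d)~(Bool -> d)
step 3: unify d ~ (d -> d)  [subst: {c:=d} | 1 pending]
  occurs-check fail: d in (d -> d)

Answer: FAIL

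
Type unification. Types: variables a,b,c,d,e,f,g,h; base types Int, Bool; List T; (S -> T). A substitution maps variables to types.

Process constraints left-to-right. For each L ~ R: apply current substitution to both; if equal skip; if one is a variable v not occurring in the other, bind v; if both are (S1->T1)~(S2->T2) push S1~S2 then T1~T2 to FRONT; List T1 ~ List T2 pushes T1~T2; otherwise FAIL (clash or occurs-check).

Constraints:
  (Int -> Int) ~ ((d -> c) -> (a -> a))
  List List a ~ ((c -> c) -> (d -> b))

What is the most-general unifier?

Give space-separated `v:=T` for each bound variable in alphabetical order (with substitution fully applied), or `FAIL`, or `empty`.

Answer: FAIL

Derivation:
step 1: unify (Int -> Int) ~ ((d -> c) -> (a -> a))  [subst: {-} | 1 pending]
  -> decompose arrow: push Int~(d -> c), Int~(a -> a)
step 2: unify Int ~ (d -> c)  [subst: {-} | 2 pending]
  clash: Int vs (d -> c)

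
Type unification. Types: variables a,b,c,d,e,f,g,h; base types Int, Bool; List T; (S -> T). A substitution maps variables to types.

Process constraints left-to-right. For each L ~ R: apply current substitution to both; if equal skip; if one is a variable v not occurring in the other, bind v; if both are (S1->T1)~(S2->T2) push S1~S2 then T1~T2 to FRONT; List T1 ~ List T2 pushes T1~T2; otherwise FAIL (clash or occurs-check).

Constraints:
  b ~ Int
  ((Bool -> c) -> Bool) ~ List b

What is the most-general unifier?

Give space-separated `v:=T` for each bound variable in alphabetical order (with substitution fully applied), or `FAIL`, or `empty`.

step 1: unify b ~ Int  [subst: {-} | 1 pending]
  bind b := Int
step 2: unify ((Bool -> c) -> Bool) ~ List Int  [subst: {b:=Int} | 0 pending]
  clash: ((Bool -> c) -> Bool) vs List Int

Answer: FAIL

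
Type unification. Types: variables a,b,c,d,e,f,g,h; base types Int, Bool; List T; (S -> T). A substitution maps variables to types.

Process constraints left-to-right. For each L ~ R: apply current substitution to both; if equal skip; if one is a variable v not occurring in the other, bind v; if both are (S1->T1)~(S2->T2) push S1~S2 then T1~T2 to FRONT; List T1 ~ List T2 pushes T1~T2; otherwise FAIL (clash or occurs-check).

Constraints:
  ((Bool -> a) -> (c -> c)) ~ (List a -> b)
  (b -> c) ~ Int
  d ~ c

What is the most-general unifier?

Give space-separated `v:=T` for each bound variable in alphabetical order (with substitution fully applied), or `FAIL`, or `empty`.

step 1: unify ((Bool -> a) -> (c -> c)) ~ (List a -> b)  [subst: {-} | 2 pending]
  -> decompose arrow: push (Bool -> a)~List a, (c -> c)~b
step 2: unify (Bool -> a) ~ List a  [subst: {-} | 3 pending]
  clash: (Bool -> a) vs List a

Answer: FAIL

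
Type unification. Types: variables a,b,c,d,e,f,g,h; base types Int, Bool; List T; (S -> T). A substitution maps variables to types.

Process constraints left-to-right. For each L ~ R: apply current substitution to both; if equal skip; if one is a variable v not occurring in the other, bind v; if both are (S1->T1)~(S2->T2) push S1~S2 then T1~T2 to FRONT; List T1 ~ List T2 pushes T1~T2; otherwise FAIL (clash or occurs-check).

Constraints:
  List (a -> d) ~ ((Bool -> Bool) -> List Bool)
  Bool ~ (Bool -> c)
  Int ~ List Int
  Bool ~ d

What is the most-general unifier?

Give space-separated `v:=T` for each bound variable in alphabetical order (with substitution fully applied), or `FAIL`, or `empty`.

Answer: FAIL

Derivation:
step 1: unify List (a -> d) ~ ((Bool -> Bool) -> List Bool)  [subst: {-} | 3 pending]
  clash: List (a -> d) vs ((Bool -> Bool) -> List Bool)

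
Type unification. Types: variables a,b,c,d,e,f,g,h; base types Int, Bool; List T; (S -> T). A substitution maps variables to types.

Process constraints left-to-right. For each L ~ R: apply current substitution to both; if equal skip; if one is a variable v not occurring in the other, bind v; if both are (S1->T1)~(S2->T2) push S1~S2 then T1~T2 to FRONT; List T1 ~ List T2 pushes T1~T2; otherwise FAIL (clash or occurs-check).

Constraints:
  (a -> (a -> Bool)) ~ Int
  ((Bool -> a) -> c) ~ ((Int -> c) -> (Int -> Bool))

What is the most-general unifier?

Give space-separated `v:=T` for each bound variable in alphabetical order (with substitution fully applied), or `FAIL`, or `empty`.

step 1: unify (a -> (a -> Bool)) ~ Int  [subst: {-} | 1 pending]
  clash: (a -> (a -> Bool)) vs Int

Answer: FAIL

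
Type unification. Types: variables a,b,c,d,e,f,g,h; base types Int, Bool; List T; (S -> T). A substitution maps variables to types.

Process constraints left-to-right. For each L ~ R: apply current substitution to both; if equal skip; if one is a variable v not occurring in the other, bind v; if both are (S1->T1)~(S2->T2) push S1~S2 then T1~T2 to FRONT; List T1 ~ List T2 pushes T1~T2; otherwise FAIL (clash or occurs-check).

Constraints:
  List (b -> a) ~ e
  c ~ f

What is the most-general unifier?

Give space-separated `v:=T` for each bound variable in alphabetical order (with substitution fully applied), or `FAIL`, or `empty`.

Answer: c:=f e:=List (b -> a)

Derivation:
step 1: unify List (b -> a) ~ e  [subst: {-} | 1 pending]
  bind e := List (b -> a)
step 2: unify c ~ f  [subst: {e:=List (b -> a)} | 0 pending]
  bind c := f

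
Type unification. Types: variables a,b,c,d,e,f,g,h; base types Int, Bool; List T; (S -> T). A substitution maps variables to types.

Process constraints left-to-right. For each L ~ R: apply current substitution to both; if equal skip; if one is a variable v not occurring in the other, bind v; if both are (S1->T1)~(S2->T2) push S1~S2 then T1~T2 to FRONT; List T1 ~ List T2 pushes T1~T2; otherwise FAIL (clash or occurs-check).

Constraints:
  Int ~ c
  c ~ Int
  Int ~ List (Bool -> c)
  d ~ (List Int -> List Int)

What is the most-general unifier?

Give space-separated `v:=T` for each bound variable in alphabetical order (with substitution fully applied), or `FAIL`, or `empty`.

Answer: FAIL

Derivation:
step 1: unify Int ~ c  [subst: {-} | 3 pending]
  bind c := Int
step 2: unify Int ~ Int  [subst: {c:=Int} | 2 pending]
  -> identical, skip
step 3: unify Int ~ List (Bool -> Int)  [subst: {c:=Int} | 1 pending]
  clash: Int vs List (Bool -> Int)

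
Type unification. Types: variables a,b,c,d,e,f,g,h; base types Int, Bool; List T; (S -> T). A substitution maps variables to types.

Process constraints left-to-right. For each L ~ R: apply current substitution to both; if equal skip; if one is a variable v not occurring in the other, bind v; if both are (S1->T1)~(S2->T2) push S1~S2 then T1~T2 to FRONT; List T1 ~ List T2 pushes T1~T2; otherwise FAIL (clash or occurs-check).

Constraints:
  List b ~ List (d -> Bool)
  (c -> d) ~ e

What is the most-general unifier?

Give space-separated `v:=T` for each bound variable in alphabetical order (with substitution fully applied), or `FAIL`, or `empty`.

step 1: unify List b ~ List (d -> Bool)  [subst: {-} | 1 pending]
  -> decompose List: push b~(d -> Bool)
step 2: unify b ~ (d -> Bool)  [subst: {-} | 1 pending]
  bind b := (d -> Bool)
step 3: unify (c -> d) ~ e  [subst: {b:=(d -> Bool)} | 0 pending]
  bind e := (c -> d)

Answer: b:=(d -> Bool) e:=(c -> d)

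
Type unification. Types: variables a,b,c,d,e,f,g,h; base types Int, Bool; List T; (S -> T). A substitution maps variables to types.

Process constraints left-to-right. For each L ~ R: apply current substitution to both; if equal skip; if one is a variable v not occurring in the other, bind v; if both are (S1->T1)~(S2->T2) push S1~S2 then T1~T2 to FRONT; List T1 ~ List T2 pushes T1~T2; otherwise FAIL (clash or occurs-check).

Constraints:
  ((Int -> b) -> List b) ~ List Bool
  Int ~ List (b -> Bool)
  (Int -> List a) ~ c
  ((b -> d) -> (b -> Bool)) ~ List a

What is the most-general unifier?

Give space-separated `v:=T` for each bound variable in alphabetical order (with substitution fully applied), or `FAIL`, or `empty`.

Answer: FAIL

Derivation:
step 1: unify ((Int -> b) -> List b) ~ List Bool  [subst: {-} | 3 pending]
  clash: ((Int -> b) -> List b) vs List Bool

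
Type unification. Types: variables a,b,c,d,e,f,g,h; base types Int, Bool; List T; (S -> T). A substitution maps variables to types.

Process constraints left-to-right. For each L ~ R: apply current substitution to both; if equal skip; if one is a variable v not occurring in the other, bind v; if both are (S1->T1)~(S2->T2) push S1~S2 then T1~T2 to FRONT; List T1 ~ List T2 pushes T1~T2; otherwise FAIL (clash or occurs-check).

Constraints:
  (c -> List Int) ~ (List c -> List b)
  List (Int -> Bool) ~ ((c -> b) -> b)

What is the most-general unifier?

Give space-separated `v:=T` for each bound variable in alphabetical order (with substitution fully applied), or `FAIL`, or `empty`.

Answer: FAIL

Derivation:
step 1: unify (c -> List Int) ~ (List c -> List b)  [subst: {-} | 1 pending]
  -> decompose arrow: push c~List c, List Int~List b
step 2: unify c ~ List c  [subst: {-} | 2 pending]
  occurs-check fail: c in List c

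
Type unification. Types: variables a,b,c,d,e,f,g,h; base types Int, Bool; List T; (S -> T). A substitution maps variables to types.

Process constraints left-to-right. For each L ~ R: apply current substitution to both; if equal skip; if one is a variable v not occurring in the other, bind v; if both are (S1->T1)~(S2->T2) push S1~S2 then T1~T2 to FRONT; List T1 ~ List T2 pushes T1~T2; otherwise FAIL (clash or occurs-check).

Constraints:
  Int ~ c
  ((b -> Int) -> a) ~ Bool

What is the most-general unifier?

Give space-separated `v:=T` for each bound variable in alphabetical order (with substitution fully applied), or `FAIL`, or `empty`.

Answer: FAIL

Derivation:
step 1: unify Int ~ c  [subst: {-} | 1 pending]
  bind c := Int
step 2: unify ((b -> Int) -> a) ~ Bool  [subst: {c:=Int} | 0 pending]
  clash: ((b -> Int) -> a) vs Bool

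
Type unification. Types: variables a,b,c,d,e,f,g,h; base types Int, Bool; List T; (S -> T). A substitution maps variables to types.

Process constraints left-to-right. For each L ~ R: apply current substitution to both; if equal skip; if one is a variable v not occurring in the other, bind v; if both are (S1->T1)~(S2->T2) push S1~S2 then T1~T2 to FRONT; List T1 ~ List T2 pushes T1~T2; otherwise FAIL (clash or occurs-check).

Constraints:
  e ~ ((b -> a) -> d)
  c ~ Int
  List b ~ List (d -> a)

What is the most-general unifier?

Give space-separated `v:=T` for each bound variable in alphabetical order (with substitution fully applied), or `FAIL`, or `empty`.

Answer: b:=(d -> a) c:=Int e:=(((d -> a) -> a) -> d)

Derivation:
step 1: unify e ~ ((b -> a) -> d)  [subst: {-} | 2 pending]
  bind e := ((b -> a) -> d)
step 2: unify c ~ Int  [subst: {e:=((b -> a) -> d)} | 1 pending]
  bind c := Int
step 3: unify List b ~ List (d -> a)  [subst: {e:=((b -> a) -> d), c:=Int} | 0 pending]
  -> decompose List: push b~(d -> a)
step 4: unify b ~ (d -> a)  [subst: {e:=((b -> a) -> d), c:=Int} | 0 pending]
  bind b := (d -> a)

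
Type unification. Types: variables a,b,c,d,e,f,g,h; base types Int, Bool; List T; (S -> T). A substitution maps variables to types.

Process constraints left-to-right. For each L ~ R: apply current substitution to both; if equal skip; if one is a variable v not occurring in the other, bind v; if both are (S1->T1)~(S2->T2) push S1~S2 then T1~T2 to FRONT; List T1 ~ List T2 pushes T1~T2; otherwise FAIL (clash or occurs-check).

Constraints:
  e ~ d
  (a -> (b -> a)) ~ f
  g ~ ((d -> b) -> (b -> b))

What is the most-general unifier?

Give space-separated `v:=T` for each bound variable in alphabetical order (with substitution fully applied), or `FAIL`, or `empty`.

Answer: e:=d f:=(a -> (b -> a)) g:=((d -> b) -> (b -> b))

Derivation:
step 1: unify e ~ d  [subst: {-} | 2 pending]
  bind e := d
step 2: unify (a -> (b -> a)) ~ f  [subst: {e:=d} | 1 pending]
  bind f := (a -> (b -> a))
step 3: unify g ~ ((d -> b) -> (b -> b))  [subst: {e:=d, f:=(a -> (b -> a))} | 0 pending]
  bind g := ((d -> b) -> (b -> b))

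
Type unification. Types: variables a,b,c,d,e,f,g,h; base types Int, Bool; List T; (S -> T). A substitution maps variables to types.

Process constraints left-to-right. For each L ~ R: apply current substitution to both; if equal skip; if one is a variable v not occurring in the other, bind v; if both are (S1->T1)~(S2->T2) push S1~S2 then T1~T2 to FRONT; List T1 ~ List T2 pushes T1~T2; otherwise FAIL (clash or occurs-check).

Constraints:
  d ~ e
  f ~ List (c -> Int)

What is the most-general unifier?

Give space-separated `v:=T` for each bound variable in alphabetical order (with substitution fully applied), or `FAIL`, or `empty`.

step 1: unify d ~ e  [subst: {-} | 1 pending]
  bind d := e
step 2: unify f ~ List (c -> Int)  [subst: {d:=e} | 0 pending]
  bind f := List (c -> Int)

Answer: d:=e f:=List (c -> Int)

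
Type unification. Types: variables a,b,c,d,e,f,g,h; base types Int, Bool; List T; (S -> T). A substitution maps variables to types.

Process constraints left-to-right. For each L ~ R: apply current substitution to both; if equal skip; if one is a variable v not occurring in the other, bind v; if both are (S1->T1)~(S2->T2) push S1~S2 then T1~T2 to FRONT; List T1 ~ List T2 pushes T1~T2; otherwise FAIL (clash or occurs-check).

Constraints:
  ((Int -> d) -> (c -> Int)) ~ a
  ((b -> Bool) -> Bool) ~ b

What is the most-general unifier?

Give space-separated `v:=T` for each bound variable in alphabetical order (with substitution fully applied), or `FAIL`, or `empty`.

Answer: FAIL

Derivation:
step 1: unify ((Int -> d) -> (c -> Int)) ~ a  [subst: {-} | 1 pending]
  bind a := ((Int -> d) -> (c -> Int))
step 2: unify ((b -> Bool) -> Bool) ~ b  [subst: {a:=((Int -> d) -> (c -> Int))} | 0 pending]
  occurs-check fail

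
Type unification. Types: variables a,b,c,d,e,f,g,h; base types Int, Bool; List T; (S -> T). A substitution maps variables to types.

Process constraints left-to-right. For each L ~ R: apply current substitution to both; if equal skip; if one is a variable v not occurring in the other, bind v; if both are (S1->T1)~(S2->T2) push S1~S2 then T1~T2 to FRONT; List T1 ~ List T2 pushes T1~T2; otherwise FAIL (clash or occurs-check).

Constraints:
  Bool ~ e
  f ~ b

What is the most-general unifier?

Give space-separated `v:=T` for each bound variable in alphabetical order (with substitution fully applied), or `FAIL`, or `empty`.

Answer: e:=Bool f:=b

Derivation:
step 1: unify Bool ~ e  [subst: {-} | 1 pending]
  bind e := Bool
step 2: unify f ~ b  [subst: {e:=Bool} | 0 pending]
  bind f := b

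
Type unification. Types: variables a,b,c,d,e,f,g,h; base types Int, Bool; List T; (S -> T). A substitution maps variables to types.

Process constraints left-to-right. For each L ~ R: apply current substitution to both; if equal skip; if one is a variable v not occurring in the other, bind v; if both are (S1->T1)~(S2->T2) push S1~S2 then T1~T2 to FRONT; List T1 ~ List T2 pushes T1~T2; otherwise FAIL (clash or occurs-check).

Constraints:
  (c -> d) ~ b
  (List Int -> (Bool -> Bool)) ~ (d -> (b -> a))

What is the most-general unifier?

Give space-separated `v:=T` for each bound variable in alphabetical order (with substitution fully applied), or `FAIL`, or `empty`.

Answer: FAIL

Derivation:
step 1: unify (c -> d) ~ b  [subst: {-} | 1 pending]
  bind b := (c -> d)
step 2: unify (List Int -> (Bool -> Bool)) ~ (d -> ((c -> d) -> a))  [subst: {b:=(c -> d)} | 0 pending]
  -> decompose arrow: push List Int~d, (Bool -> Bool)~((c -> d) -> a)
step 3: unify List Int ~ d  [subst: {b:=(c -> d)} | 1 pending]
  bind d := List Int
step 4: unify (Bool -> Bool) ~ ((c -> List Int) -> a)  [subst: {b:=(c -> d), d:=List Int} | 0 pending]
  -> decompose arrow: push Bool~(c -> List Int), Bool~a
step 5: unify Bool ~ (c -> List Int)  [subst: {b:=(c -> d), d:=List Int} | 1 pending]
  clash: Bool vs (c -> List Int)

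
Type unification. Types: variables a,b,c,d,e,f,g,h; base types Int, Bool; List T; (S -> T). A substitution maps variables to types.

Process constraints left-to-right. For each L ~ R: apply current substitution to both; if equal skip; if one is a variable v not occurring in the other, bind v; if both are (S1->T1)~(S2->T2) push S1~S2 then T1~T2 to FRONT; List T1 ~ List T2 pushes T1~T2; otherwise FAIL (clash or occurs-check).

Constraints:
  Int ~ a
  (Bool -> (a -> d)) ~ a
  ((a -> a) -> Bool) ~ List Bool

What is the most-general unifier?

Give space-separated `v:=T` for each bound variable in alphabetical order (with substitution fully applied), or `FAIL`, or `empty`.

Answer: FAIL

Derivation:
step 1: unify Int ~ a  [subst: {-} | 2 pending]
  bind a := Int
step 2: unify (Bool -> (Int -> d)) ~ Int  [subst: {a:=Int} | 1 pending]
  clash: (Bool -> (Int -> d)) vs Int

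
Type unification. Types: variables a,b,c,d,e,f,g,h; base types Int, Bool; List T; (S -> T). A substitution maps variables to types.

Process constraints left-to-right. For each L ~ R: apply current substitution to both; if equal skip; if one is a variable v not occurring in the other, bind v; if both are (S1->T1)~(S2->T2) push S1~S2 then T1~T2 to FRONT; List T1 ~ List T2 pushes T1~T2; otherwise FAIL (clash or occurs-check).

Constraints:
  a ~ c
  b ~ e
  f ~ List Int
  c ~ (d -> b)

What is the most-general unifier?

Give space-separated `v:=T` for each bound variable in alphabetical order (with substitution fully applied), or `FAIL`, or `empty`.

Answer: a:=(d -> e) b:=e c:=(d -> e) f:=List Int

Derivation:
step 1: unify a ~ c  [subst: {-} | 3 pending]
  bind a := c
step 2: unify b ~ e  [subst: {a:=c} | 2 pending]
  bind b := e
step 3: unify f ~ List Int  [subst: {a:=c, b:=e} | 1 pending]
  bind f := List Int
step 4: unify c ~ (d -> e)  [subst: {a:=c, b:=e, f:=List Int} | 0 pending]
  bind c := (d -> e)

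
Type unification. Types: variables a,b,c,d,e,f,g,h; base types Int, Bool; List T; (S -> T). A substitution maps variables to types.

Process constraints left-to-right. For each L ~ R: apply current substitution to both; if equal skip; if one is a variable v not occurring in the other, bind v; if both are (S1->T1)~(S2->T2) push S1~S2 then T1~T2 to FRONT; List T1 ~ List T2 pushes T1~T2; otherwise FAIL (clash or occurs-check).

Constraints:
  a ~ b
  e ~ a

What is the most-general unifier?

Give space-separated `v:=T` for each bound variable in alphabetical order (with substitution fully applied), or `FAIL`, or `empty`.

step 1: unify a ~ b  [subst: {-} | 1 pending]
  bind a := b
step 2: unify e ~ b  [subst: {a:=b} | 0 pending]
  bind e := b

Answer: a:=b e:=b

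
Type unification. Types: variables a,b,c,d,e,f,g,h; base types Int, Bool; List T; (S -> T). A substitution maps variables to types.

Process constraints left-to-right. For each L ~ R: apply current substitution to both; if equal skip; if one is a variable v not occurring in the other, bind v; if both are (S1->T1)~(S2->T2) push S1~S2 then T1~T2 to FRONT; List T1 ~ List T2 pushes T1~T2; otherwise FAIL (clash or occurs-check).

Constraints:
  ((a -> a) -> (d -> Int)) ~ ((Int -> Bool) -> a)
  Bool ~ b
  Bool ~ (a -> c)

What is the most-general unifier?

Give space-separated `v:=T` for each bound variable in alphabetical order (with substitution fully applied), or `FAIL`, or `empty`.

Answer: FAIL

Derivation:
step 1: unify ((a -> a) -> (d -> Int)) ~ ((Int -> Bool) -> a)  [subst: {-} | 2 pending]
  -> decompose arrow: push (a -> a)~(Int -> Bool), (d -> Int)~a
step 2: unify (a -> a) ~ (Int -> Bool)  [subst: {-} | 3 pending]
  -> decompose arrow: push a~Int, a~Bool
step 3: unify a ~ Int  [subst: {-} | 4 pending]
  bind a := Int
step 4: unify Int ~ Bool  [subst: {a:=Int} | 3 pending]
  clash: Int vs Bool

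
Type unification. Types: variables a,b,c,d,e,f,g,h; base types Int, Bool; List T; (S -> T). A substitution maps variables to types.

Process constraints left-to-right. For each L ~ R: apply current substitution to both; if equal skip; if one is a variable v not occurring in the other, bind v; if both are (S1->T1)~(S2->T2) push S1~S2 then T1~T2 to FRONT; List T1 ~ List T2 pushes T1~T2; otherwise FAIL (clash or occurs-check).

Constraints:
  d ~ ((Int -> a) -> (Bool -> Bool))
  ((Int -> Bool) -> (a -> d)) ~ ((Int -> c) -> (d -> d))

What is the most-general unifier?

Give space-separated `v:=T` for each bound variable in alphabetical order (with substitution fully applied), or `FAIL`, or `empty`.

Answer: FAIL

Derivation:
step 1: unify d ~ ((Int -> a) -> (Bool -> Bool))  [subst: {-} | 1 pending]
  bind d := ((Int -> a) -> (Bool -> Bool))
step 2: unify ((Int -> Bool) -> (a -> ((Int -> a) -> (Bool -> Bool)))) ~ ((Int -> c) -> (((Int -> a) -> (Bool -> Bool)) -> ((Int -> a) -> (Bool -> Bool))))  [subst: {d:=((Int -> a) -> (Bool -> Bool))} | 0 pending]
  -> decompose arrow: push (Int -> Bool)~(Int -> c), (a -> ((Int -> a) -> (Bool -> Bool)))~(((Int -> a) -> (Bool -> Bool)) -> ((Int -> a) -> (Bool -> Bool)))
step 3: unify (Int -> Bool) ~ (Int -> c)  [subst: {d:=((Int -> a) -> (Bool -> Bool))} | 1 pending]
  -> decompose arrow: push Int~Int, Bool~c
step 4: unify Int ~ Int  [subst: {d:=((Int -> a) -> (Bool -> Bool))} | 2 pending]
  -> identical, skip
step 5: unify Bool ~ c  [subst: {d:=((Int -> a) -> (Bool -> Bool))} | 1 pending]
  bind c := Bool
step 6: unify (a -> ((Int -> a) -> (Bool -> Bool))) ~ (((Int -> a) -> (Bool -> Bool)) -> ((Int -> a) -> (Bool -> Bool)))  [subst: {d:=((Int -> a) -> (Bool -> Bool)), c:=Bool} | 0 pending]
  -> decompose arrow: push a~((Int -> a) -> (Bool -> Bool)), ((Int -> a) -> (Bool -> Bool))~((Int -> a) -> (Bool -> Bool))
step 7: unify a ~ ((Int -> a) -> (Bool -> Bool))  [subst: {d:=((Int -> a) -> (Bool -> Bool)), c:=Bool} | 1 pending]
  occurs-check fail: a in ((Int -> a) -> (Bool -> Bool))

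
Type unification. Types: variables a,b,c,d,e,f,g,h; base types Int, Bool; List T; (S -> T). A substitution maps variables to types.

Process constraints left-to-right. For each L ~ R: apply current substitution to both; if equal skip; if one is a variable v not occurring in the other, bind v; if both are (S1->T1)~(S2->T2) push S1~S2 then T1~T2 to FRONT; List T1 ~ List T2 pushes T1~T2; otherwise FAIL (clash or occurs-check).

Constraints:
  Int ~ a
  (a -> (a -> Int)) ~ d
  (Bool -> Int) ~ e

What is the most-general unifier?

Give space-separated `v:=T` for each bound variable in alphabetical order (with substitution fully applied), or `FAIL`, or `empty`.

step 1: unify Int ~ a  [subst: {-} | 2 pending]
  bind a := Int
step 2: unify (Int -> (Int -> Int)) ~ d  [subst: {a:=Int} | 1 pending]
  bind d := (Int -> (Int -> Int))
step 3: unify (Bool -> Int) ~ e  [subst: {a:=Int, d:=(Int -> (Int -> Int))} | 0 pending]
  bind e := (Bool -> Int)

Answer: a:=Int d:=(Int -> (Int -> Int)) e:=(Bool -> Int)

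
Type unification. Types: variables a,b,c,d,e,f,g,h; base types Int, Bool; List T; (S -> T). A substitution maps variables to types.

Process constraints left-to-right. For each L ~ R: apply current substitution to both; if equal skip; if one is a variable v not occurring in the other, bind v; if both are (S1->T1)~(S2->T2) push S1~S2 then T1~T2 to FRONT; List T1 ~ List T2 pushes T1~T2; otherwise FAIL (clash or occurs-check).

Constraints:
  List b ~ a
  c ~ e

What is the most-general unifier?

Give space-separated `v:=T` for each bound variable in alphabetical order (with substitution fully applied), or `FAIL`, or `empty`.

Answer: a:=List b c:=e

Derivation:
step 1: unify List b ~ a  [subst: {-} | 1 pending]
  bind a := List b
step 2: unify c ~ e  [subst: {a:=List b} | 0 pending]
  bind c := e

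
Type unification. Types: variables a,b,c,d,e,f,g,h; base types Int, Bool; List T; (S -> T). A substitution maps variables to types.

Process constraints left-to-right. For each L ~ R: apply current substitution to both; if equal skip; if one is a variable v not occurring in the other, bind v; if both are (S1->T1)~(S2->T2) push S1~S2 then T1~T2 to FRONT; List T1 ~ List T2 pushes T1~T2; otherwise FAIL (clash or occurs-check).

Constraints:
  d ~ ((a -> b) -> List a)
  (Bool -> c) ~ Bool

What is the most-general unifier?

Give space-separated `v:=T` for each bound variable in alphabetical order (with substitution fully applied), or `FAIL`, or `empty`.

step 1: unify d ~ ((a -> b) -> List a)  [subst: {-} | 1 pending]
  bind d := ((a -> b) -> List a)
step 2: unify (Bool -> c) ~ Bool  [subst: {d:=((a -> b) -> List a)} | 0 pending]
  clash: (Bool -> c) vs Bool

Answer: FAIL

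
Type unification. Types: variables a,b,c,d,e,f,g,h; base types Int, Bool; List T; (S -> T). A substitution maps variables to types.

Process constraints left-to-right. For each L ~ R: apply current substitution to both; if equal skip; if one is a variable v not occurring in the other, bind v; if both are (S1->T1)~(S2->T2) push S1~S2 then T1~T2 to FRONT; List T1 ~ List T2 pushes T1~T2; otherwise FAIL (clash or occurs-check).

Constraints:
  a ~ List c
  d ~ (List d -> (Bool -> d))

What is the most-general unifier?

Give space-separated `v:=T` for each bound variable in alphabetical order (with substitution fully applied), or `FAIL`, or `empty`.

Answer: FAIL

Derivation:
step 1: unify a ~ List c  [subst: {-} | 1 pending]
  bind a := List c
step 2: unify d ~ (List d -> (Bool -> d))  [subst: {a:=List c} | 0 pending]
  occurs-check fail: d in (List d -> (Bool -> d))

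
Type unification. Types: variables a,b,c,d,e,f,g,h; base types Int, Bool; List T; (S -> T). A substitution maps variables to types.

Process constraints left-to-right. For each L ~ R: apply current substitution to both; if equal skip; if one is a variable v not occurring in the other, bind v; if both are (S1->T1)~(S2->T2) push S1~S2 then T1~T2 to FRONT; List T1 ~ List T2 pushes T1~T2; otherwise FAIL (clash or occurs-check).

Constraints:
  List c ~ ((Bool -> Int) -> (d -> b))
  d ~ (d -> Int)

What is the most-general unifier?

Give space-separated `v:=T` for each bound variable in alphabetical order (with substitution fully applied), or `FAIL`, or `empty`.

step 1: unify List c ~ ((Bool -> Int) -> (d -> b))  [subst: {-} | 1 pending]
  clash: List c vs ((Bool -> Int) -> (d -> b))

Answer: FAIL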